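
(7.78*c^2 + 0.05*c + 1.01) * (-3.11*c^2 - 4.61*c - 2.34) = -24.1958*c^4 - 36.0213*c^3 - 21.5768*c^2 - 4.7731*c - 2.3634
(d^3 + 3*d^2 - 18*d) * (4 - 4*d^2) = -4*d^5 - 12*d^4 + 76*d^3 + 12*d^2 - 72*d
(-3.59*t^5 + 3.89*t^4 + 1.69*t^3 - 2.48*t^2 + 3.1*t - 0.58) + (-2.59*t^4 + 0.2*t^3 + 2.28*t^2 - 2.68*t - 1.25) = -3.59*t^5 + 1.3*t^4 + 1.89*t^3 - 0.2*t^2 + 0.42*t - 1.83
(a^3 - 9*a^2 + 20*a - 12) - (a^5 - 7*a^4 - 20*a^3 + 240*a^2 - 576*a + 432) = -a^5 + 7*a^4 + 21*a^3 - 249*a^2 + 596*a - 444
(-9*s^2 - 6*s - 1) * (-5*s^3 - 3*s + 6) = 45*s^5 + 30*s^4 + 32*s^3 - 36*s^2 - 33*s - 6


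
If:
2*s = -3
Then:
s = -3/2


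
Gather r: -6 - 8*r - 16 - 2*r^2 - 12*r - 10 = -2*r^2 - 20*r - 32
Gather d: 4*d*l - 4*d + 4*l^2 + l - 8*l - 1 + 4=d*(4*l - 4) + 4*l^2 - 7*l + 3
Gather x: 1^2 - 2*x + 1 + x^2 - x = x^2 - 3*x + 2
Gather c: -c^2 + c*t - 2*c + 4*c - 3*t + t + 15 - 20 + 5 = -c^2 + c*(t + 2) - 2*t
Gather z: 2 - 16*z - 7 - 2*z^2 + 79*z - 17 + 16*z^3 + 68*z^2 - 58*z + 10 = 16*z^3 + 66*z^2 + 5*z - 12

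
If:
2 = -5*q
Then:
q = -2/5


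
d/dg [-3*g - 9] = -3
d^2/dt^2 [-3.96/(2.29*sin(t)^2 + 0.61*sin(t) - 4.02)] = (83.066544*sin(t)^4 + 16.595172*sin(t)^3 + 22.693572*sin(t)^2 - 23.479632*sin(t) - 75.856968)/(2.29*sin(t)^2 + 0.61*sin(t) - 4.02)^3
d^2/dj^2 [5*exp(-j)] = 5*exp(-j)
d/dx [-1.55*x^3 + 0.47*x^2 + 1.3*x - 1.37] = -4.65*x^2 + 0.94*x + 1.3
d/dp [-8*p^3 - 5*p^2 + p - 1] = -24*p^2 - 10*p + 1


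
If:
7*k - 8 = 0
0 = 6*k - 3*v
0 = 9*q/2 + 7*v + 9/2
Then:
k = 8/7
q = -41/9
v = 16/7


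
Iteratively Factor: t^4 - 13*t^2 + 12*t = (t - 3)*(t^3 + 3*t^2 - 4*t) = (t - 3)*(t + 4)*(t^2 - t) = t*(t - 3)*(t + 4)*(t - 1)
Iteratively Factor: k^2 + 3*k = (k)*(k + 3)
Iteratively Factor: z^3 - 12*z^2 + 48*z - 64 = (z - 4)*(z^2 - 8*z + 16) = (z - 4)^2*(z - 4)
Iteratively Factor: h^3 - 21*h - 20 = (h + 1)*(h^2 - h - 20) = (h - 5)*(h + 1)*(h + 4)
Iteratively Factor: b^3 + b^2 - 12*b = (b - 3)*(b^2 + 4*b) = b*(b - 3)*(b + 4)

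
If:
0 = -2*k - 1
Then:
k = -1/2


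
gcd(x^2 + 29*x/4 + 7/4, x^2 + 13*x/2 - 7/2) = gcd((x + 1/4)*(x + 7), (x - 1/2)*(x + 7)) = x + 7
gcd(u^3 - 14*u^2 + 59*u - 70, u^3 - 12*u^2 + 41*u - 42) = u^2 - 9*u + 14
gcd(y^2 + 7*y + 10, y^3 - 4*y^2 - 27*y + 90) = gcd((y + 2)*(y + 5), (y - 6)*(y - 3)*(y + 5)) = y + 5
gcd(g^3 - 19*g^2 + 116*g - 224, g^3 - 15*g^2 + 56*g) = g^2 - 15*g + 56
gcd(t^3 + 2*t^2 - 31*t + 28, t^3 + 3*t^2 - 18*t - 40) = t - 4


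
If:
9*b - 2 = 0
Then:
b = 2/9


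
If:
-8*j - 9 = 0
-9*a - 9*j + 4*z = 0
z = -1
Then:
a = 49/72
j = -9/8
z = -1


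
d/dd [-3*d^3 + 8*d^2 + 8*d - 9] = -9*d^2 + 16*d + 8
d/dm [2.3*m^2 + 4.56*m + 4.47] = 4.6*m + 4.56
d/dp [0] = 0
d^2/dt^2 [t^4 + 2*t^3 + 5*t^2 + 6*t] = 12*t^2 + 12*t + 10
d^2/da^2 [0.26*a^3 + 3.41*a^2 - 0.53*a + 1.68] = 1.56*a + 6.82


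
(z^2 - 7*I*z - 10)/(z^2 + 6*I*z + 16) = (z - 5*I)/(z + 8*I)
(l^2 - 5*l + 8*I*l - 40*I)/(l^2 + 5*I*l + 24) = (l - 5)/(l - 3*I)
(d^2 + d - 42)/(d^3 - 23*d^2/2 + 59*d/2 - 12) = 2*(d^2 + d - 42)/(2*d^3 - 23*d^2 + 59*d - 24)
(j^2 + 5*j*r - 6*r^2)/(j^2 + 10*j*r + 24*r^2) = (j - r)/(j + 4*r)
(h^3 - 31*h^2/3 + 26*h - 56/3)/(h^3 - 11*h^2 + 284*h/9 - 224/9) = 3*(h - 2)/(3*h - 8)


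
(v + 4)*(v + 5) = v^2 + 9*v + 20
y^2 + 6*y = y*(y + 6)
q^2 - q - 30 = (q - 6)*(q + 5)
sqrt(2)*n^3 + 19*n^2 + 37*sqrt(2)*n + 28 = (n + 2*sqrt(2))*(n + 7*sqrt(2))*(sqrt(2)*n + 1)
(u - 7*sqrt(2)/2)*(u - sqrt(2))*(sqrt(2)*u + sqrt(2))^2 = 2*u^4 - 9*sqrt(2)*u^3 + 4*u^3 - 18*sqrt(2)*u^2 + 16*u^2 - 9*sqrt(2)*u + 28*u + 14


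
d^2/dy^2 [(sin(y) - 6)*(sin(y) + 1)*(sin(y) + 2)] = -9*sin(y)^3 + 12*sin(y)^2 + 22*sin(y) - 6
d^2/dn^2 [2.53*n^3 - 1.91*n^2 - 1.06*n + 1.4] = 15.18*n - 3.82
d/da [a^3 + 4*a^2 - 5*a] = 3*a^2 + 8*a - 5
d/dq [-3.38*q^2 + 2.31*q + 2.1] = 2.31 - 6.76*q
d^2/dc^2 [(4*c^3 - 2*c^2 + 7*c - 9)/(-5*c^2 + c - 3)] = 2*(-109*c^3 + 621*c^2 + 72*c - 129)/(125*c^6 - 75*c^5 + 240*c^4 - 91*c^3 + 144*c^2 - 27*c + 27)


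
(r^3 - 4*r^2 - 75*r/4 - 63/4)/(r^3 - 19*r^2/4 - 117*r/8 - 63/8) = 2*(2*r + 3)/(4*r + 3)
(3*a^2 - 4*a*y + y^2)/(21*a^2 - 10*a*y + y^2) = (-a + y)/(-7*a + y)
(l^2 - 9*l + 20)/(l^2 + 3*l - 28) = (l - 5)/(l + 7)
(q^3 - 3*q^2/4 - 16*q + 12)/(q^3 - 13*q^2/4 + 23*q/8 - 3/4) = 2*(q^2 - 16)/(2*q^2 - 5*q + 2)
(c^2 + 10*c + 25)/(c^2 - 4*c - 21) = (c^2 + 10*c + 25)/(c^2 - 4*c - 21)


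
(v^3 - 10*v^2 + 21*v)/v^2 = v - 10 + 21/v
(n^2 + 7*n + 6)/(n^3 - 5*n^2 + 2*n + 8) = (n + 6)/(n^2 - 6*n + 8)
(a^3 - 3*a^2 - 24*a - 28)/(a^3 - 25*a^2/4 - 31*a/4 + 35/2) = 4*(a + 2)/(4*a - 5)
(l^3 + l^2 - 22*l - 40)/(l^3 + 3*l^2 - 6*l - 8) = (l^2 - 3*l - 10)/(l^2 - l - 2)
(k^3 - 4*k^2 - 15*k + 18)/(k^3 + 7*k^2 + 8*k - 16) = (k^2 - 3*k - 18)/(k^2 + 8*k + 16)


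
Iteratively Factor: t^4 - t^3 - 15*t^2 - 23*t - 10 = (t + 1)*(t^3 - 2*t^2 - 13*t - 10) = (t + 1)*(t + 2)*(t^2 - 4*t - 5) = (t - 5)*(t + 1)*(t + 2)*(t + 1)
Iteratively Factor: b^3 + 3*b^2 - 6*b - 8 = (b + 1)*(b^2 + 2*b - 8) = (b + 1)*(b + 4)*(b - 2)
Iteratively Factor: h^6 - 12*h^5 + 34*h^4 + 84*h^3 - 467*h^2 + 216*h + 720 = (h - 4)*(h^5 - 8*h^4 + 2*h^3 + 92*h^2 - 99*h - 180) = (h - 4)^2*(h^4 - 4*h^3 - 14*h^2 + 36*h + 45) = (h - 4)^2*(h - 3)*(h^3 - h^2 - 17*h - 15) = (h - 4)^2*(h - 3)*(h + 1)*(h^2 - 2*h - 15) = (h - 4)^2*(h - 3)*(h + 1)*(h + 3)*(h - 5)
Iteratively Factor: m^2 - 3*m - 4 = (m - 4)*(m + 1)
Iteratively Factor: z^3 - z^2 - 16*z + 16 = (z - 4)*(z^2 + 3*z - 4) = (z - 4)*(z + 4)*(z - 1)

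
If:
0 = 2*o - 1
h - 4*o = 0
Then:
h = 2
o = 1/2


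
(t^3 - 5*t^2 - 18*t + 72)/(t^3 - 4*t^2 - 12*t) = (t^2 + t - 12)/(t*(t + 2))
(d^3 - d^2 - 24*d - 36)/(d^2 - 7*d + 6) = (d^2 + 5*d + 6)/(d - 1)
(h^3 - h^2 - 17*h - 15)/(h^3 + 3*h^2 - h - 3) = (h - 5)/(h - 1)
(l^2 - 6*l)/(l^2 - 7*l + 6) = l/(l - 1)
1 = 1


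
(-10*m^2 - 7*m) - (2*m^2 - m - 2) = -12*m^2 - 6*m + 2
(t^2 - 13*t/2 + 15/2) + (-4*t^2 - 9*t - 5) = -3*t^2 - 31*t/2 + 5/2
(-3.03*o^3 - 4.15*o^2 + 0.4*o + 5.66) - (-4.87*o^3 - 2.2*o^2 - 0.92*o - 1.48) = 1.84*o^3 - 1.95*o^2 + 1.32*o + 7.14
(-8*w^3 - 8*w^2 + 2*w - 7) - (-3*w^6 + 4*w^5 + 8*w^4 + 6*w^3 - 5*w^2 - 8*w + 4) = 3*w^6 - 4*w^5 - 8*w^4 - 14*w^3 - 3*w^2 + 10*w - 11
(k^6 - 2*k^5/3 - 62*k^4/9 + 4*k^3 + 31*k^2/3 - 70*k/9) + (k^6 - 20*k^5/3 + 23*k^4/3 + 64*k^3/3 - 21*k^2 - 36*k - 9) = 2*k^6 - 22*k^5/3 + 7*k^4/9 + 76*k^3/3 - 32*k^2/3 - 394*k/9 - 9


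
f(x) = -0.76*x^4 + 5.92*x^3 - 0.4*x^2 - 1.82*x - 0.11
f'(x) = -3.04*x^3 + 17.76*x^2 - 0.8*x - 1.82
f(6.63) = 227.05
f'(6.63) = -112.41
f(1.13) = 4.63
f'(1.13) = 15.57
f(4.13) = 181.47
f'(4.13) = 83.65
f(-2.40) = -105.10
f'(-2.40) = 144.42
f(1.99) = 29.42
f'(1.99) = 42.96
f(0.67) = 0.12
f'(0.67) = 4.70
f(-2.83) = -181.09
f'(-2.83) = 211.58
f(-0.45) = 0.06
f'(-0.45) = 2.41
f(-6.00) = -2267.27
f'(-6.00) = 1298.98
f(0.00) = -0.11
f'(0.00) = -1.82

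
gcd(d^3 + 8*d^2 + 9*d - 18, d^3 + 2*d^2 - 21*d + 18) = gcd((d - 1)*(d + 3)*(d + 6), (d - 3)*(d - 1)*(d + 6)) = d^2 + 5*d - 6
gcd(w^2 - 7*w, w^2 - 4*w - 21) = w - 7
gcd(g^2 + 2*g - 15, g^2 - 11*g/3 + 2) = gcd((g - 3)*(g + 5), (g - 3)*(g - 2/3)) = g - 3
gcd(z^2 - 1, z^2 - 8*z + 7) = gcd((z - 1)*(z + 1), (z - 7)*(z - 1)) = z - 1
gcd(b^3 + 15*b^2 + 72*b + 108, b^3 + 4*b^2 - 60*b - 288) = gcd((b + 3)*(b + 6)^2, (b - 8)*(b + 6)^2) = b^2 + 12*b + 36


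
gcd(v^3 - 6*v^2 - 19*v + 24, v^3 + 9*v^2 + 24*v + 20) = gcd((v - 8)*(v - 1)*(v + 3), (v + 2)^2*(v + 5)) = 1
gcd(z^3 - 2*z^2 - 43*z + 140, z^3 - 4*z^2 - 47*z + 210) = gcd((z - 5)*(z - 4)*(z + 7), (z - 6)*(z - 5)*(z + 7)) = z^2 + 2*z - 35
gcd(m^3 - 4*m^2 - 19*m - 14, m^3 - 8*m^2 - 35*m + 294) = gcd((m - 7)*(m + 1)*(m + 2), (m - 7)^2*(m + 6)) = m - 7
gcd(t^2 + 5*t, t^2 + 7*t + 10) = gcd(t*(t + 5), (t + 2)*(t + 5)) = t + 5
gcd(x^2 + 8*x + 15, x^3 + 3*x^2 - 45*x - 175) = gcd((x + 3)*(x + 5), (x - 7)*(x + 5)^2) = x + 5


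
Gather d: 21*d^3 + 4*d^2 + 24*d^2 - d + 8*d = 21*d^3 + 28*d^2 + 7*d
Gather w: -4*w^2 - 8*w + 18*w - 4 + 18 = -4*w^2 + 10*w + 14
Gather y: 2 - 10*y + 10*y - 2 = 0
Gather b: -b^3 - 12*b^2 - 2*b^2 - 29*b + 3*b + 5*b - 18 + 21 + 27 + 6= -b^3 - 14*b^2 - 21*b + 36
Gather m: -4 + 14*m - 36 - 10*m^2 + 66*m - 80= -10*m^2 + 80*m - 120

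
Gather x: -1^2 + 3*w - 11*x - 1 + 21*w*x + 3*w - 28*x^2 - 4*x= 6*w - 28*x^2 + x*(21*w - 15) - 2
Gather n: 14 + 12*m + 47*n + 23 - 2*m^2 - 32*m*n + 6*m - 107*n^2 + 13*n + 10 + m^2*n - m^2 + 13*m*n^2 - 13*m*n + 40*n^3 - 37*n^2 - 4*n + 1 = -3*m^2 + 18*m + 40*n^3 + n^2*(13*m - 144) + n*(m^2 - 45*m + 56) + 48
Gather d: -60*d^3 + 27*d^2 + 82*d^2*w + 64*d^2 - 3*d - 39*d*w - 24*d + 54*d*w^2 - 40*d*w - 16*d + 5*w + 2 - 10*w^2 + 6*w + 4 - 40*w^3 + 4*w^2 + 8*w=-60*d^3 + d^2*(82*w + 91) + d*(54*w^2 - 79*w - 43) - 40*w^3 - 6*w^2 + 19*w + 6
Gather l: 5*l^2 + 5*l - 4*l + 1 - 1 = 5*l^2 + l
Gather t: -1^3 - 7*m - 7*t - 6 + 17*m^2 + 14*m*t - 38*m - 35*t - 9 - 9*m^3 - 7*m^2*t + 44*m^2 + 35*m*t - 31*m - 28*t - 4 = -9*m^3 + 61*m^2 - 76*m + t*(-7*m^2 + 49*m - 70) - 20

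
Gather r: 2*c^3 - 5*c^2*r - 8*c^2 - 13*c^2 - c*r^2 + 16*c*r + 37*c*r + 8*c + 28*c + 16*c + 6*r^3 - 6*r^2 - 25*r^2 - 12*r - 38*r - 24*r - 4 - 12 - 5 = 2*c^3 - 21*c^2 + 52*c + 6*r^3 + r^2*(-c - 31) + r*(-5*c^2 + 53*c - 74) - 21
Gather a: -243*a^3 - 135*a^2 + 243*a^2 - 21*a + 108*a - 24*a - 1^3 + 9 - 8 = -243*a^3 + 108*a^2 + 63*a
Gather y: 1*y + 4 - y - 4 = 0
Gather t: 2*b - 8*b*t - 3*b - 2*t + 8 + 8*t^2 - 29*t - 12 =-b + 8*t^2 + t*(-8*b - 31) - 4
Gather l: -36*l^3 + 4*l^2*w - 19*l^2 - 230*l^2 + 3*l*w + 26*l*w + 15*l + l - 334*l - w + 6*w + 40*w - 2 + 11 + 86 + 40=-36*l^3 + l^2*(4*w - 249) + l*(29*w - 318) + 45*w + 135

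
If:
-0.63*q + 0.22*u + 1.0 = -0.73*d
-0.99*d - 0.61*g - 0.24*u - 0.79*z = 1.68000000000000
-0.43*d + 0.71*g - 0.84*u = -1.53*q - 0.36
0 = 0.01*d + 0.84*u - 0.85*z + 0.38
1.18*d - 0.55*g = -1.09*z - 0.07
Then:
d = -1.27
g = -1.48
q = 0.17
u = 0.13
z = 0.56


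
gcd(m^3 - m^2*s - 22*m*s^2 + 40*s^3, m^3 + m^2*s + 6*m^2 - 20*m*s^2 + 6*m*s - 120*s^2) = -m^2 - m*s + 20*s^2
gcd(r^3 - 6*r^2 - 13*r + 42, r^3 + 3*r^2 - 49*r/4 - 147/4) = r + 3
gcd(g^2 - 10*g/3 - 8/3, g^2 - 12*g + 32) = g - 4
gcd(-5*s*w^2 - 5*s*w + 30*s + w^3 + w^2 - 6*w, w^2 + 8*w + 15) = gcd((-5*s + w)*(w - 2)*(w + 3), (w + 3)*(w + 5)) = w + 3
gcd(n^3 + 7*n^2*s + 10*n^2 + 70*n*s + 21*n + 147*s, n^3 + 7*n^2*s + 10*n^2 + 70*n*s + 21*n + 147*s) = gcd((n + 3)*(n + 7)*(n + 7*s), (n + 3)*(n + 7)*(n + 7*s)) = n^3 + 7*n^2*s + 10*n^2 + 70*n*s + 21*n + 147*s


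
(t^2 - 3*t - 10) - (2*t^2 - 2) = -t^2 - 3*t - 8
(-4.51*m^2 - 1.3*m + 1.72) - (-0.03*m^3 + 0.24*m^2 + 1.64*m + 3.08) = 0.03*m^3 - 4.75*m^2 - 2.94*m - 1.36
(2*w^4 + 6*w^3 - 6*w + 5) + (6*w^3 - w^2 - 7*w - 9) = 2*w^4 + 12*w^3 - w^2 - 13*w - 4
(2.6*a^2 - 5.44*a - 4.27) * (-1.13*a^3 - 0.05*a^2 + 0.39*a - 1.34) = -2.938*a^5 + 6.0172*a^4 + 6.1111*a^3 - 5.3921*a^2 + 5.6243*a + 5.7218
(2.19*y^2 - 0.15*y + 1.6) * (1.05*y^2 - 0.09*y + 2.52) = 2.2995*y^4 - 0.3546*y^3 + 7.2123*y^2 - 0.522*y + 4.032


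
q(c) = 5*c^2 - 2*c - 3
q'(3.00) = 28.00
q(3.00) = 36.00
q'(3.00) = 28.00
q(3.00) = 36.00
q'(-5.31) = -55.10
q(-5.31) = 148.60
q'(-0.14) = -3.40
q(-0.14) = -2.62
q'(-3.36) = -35.60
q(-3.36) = 60.17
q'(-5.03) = -52.30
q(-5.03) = 133.56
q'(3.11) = 29.10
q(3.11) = 39.14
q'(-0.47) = -6.70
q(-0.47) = -0.96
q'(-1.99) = -21.90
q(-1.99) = 20.78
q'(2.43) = 22.30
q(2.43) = 21.66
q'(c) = 10*c - 2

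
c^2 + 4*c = c*(c + 4)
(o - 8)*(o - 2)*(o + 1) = o^3 - 9*o^2 + 6*o + 16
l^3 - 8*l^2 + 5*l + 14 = (l - 7)*(l - 2)*(l + 1)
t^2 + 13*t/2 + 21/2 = (t + 3)*(t + 7/2)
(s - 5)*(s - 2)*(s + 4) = s^3 - 3*s^2 - 18*s + 40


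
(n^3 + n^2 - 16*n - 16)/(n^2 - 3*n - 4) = n + 4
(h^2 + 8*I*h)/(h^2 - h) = (h + 8*I)/(h - 1)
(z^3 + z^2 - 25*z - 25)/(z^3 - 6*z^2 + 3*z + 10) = (z + 5)/(z - 2)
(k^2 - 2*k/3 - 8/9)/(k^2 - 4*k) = (9*k^2 - 6*k - 8)/(9*k*(k - 4))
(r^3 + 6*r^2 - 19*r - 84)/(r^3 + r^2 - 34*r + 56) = (r + 3)/(r - 2)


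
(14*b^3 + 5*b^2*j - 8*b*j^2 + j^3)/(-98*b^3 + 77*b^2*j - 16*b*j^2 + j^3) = (-b - j)/(7*b - j)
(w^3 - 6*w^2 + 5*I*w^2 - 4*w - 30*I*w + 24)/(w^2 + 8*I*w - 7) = (w^2 + w*(-6 + 4*I) - 24*I)/(w + 7*I)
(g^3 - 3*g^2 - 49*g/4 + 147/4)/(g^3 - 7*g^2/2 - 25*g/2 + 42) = (g - 7/2)/(g - 4)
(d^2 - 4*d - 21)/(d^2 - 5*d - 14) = (d + 3)/(d + 2)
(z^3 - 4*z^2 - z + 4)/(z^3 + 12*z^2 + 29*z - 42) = (z^2 - 3*z - 4)/(z^2 + 13*z + 42)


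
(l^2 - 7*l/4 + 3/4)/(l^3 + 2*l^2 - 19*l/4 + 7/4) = (4*l - 3)/(4*l^2 + 12*l - 7)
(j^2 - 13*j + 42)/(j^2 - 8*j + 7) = (j - 6)/(j - 1)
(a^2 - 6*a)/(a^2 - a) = (a - 6)/(a - 1)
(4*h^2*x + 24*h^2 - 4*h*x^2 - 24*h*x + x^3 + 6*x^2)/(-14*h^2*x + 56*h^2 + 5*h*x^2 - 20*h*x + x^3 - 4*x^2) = (-2*h*x - 12*h + x^2 + 6*x)/(7*h*x - 28*h + x^2 - 4*x)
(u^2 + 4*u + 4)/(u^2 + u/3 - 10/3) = 3*(u + 2)/(3*u - 5)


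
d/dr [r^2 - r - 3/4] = 2*r - 1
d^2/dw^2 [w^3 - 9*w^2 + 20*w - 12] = 6*w - 18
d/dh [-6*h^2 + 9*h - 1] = 9 - 12*h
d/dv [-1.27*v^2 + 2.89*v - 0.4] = 2.89 - 2.54*v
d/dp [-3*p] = -3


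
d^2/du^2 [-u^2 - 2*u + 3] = -2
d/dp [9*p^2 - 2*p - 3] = 18*p - 2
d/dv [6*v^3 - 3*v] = 18*v^2 - 3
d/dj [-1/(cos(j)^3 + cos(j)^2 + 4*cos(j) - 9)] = (3*sin(j)^2 - 2*cos(j) - 7)*sin(j)/(cos(j)^3 + cos(j)^2 + 4*cos(j) - 9)^2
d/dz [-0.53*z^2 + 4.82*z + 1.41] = 4.82 - 1.06*z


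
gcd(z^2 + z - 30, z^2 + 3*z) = 1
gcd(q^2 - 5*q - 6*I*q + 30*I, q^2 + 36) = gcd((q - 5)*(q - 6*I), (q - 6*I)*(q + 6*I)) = q - 6*I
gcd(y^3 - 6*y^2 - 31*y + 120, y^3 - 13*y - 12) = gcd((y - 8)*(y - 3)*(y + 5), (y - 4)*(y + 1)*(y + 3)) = 1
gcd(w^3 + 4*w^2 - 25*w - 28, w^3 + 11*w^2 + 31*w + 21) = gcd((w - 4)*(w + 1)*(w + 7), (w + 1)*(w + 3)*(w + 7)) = w^2 + 8*w + 7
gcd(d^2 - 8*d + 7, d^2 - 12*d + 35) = d - 7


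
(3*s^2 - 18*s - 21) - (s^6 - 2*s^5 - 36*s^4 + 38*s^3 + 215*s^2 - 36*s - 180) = -s^6 + 2*s^5 + 36*s^4 - 38*s^3 - 212*s^2 + 18*s + 159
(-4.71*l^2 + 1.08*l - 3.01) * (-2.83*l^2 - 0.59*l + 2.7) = 13.3293*l^4 - 0.277500000000001*l^3 - 4.8359*l^2 + 4.6919*l - 8.127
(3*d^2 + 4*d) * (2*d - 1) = 6*d^3 + 5*d^2 - 4*d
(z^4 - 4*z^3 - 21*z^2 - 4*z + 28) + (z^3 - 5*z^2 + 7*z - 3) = z^4 - 3*z^3 - 26*z^2 + 3*z + 25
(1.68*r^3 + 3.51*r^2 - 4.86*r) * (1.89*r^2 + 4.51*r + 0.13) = 3.1752*r^5 + 14.2107*r^4 + 6.8631*r^3 - 21.4623*r^2 - 0.6318*r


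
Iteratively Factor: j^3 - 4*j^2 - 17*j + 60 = (j - 5)*(j^2 + j - 12) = (j - 5)*(j - 3)*(j + 4)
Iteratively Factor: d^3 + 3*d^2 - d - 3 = (d + 3)*(d^2 - 1) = (d - 1)*(d + 3)*(d + 1)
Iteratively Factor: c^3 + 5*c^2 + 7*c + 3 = (c + 1)*(c^2 + 4*c + 3) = (c + 1)^2*(c + 3)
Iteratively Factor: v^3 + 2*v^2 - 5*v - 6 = (v + 1)*(v^2 + v - 6) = (v - 2)*(v + 1)*(v + 3)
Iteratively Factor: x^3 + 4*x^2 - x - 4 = (x - 1)*(x^2 + 5*x + 4) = (x - 1)*(x + 1)*(x + 4)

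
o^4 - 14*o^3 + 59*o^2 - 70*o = o*(o - 7)*(o - 5)*(o - 2)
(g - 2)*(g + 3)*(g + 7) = g^3 + 8*g^2 + g - 42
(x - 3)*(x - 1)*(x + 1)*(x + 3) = x^4 - 10*x^2 + 9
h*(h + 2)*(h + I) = h^3 + 2*h^2 + I*h^2 + 2*I*h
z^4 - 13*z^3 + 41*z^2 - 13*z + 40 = (z - 8)*(z - 5)*(z - I)*(z + I)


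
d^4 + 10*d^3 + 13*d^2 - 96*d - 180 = (d - 3)*(d + 2)*(d + 5)*(d + 6)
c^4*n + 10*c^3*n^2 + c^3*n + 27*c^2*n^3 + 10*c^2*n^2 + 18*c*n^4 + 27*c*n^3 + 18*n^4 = (c + n)*(c + 3*n)*(c + 6*n)*(c*n + n)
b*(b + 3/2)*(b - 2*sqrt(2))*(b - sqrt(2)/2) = b^4 - 5*sqrt(2)*b^3/2 + 3*b^3/2 - 15*sqrt(2)*b^2/4 + 2*b^2 + 3*b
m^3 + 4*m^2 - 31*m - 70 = (m - 5)*(m + 2)*(m + 7)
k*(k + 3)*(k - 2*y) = k^3 - 2*k^2*y + 3*k^2 - 6*k*y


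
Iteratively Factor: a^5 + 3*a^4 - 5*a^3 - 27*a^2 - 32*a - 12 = (a + 1)*(a^4 + 2*a^3 - 7*a^2 - 20*a - 12) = (a - 3)*(a + 1)*(a^3 + 5*a^2 + 8*a + 4) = (a - 3)*(a + 1)*(a + 2)*(a^2 + 3*a + 2) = (a - 3)*(a + 1)^2*(a + 2)*(a + 2)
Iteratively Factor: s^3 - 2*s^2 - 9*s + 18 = (s + 3)*(s^2 - 5*s + 6) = (s - 2)*(s + 3)*(s - 3)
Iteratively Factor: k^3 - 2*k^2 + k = (k - 1)*(k^2 - k) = k*(k - 1)*(k - 1)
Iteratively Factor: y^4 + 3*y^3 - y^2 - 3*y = (y + 1)*(y^3 + 2*y^2 - 3*y) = (y - 1)*(y + 1)*(y^2 + 3*y) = (y - 1)*(y + 1)*(y + 3)*(y)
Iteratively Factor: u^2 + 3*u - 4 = (u - 1)*(u + 4)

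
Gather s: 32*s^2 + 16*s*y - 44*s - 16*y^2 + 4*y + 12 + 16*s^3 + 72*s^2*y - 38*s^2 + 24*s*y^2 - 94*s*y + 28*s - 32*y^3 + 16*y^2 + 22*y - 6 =16*s^3 + s^2*(72*y - 6) + s*(24*y^2 - 78*y - 16) - 32*y^3 + 26*y + 6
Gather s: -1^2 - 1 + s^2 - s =s^2 - s - 2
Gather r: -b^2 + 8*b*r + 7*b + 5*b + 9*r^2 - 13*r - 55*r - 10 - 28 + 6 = -b^2 + 12*b + 9*r^2 + r*(8*b - 68) - 32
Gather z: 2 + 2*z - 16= 2*z - 14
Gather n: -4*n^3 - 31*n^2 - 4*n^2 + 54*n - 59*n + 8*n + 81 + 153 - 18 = -4*n^3 - 35*n^2 + 3*n + 216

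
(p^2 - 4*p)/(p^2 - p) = (p - 4)/(p - 1)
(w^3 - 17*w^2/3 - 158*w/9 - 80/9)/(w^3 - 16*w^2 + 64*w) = (9*w^2 + 21*w + 10)/(9*w*(w - 8))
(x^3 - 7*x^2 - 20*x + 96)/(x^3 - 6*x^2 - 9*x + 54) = (x^2 - 4*x - 32)/(x^2 - 3*x - 18)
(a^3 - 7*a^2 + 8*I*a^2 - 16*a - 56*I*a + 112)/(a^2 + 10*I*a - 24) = (a^2 + a*(-7 + 4*I) - 28*I)/(a + 6*I)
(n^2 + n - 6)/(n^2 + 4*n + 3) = (n - 2)/(n + 1)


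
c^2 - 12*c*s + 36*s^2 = (c - 6*s)^2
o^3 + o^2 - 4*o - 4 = (o - 2)*(o + 1)*(o + 2)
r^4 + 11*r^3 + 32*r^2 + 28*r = r*(r + 2)^2*(r + 7)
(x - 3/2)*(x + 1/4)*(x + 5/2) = x^3 + 5*x^2/4 - 7*x/2 - 15/16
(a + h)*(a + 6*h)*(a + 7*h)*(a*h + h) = a^4*h + 14*a^3*h^2 + a^3*h + 55*a^2*h^3 + 14*a^2*h^2 + 42*a*h^4 + 55*a*h^3 + 42*h^4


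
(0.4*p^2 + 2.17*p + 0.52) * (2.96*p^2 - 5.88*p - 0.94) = 1.184*p^4 + 4.0712*p^3 - 11.5964*p^2 - 5.0974*p - 0.4888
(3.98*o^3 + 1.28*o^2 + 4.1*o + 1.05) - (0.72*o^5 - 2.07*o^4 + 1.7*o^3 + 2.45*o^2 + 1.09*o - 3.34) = -0.72*o^5 + 2.07*o^4 + 2.28*o^3 - 1.17*o^2 + 3.01*o + 4.39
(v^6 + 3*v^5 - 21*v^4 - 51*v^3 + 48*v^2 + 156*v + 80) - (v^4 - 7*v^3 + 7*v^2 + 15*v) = v^6 + 3*v^5 - 22*v^4 - 44*v^3 + 41*v^2 + 141*v + 80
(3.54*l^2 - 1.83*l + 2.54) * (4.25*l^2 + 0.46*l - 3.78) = 15.045*l^4 - 6.1491*l^3 - 3.428*l^2 + 8.0858*l - 9.6012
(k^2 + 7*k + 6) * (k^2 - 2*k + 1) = k^4 + 5*k^3 - 7*k^2 - 5*k + 6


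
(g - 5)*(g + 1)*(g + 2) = g^3 - 2*g^2 - 13*g - 10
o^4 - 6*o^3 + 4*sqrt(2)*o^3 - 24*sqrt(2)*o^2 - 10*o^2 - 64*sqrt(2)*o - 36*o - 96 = (o - 8)*(o + 2)*(o + sqrt(2))*(o + 3*sqrt(2))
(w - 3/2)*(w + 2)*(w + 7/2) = w^3 + 4*w^2 - 5*w/4 - 21/2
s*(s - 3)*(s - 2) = s^3 - 5*s^2 + 6*s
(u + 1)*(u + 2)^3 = u^4 + 7*u^3 + 18*u^2 + 20*u + 8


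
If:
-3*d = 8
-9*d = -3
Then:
No Solution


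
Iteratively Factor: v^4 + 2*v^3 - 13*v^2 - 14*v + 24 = (v + 4)*(v^3 - 2*v^2 - 5*v + 6) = (v + 2)*(v + 4)*(v^2 - 4*v + 3) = (v - 3)*(v + 2)*(v + 4)*(v - 1)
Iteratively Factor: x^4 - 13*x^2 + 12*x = (x - 1)*(x^3 + x^2 - 12*x) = x*(x - 1)*(x^2 + x - 12) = x*(x - 1)*(x + 4)*(x - 3)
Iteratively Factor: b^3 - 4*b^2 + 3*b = (b - 3)*(b^2 - b) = b*(b - 3)*(b - 1)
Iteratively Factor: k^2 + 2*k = (k + 2)*(k)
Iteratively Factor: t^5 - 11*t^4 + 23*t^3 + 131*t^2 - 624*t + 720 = (t - 5)*(t^4 - 6*t^3 - 7*t^2 + 96*t - 144) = (t - 5)*(t + 4)*(t^3 - 10*t^2 + 33*t - 36) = (t - 5)*(t - 4)*(t + 4)*(t^2 - 6*t + 9) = (t - 5)*(t - 4)*(t - 3)*(t + 4)*(t - 3)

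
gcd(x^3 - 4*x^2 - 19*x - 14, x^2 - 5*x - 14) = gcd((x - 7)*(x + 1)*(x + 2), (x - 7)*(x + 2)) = x^2 - 5*x - 14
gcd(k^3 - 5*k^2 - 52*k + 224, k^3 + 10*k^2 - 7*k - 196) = k^2 + 3*k - 28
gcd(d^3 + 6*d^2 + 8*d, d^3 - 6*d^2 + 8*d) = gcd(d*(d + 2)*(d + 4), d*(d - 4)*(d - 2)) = d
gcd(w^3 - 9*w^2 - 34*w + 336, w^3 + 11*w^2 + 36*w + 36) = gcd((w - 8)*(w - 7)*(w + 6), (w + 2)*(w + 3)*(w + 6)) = w + 6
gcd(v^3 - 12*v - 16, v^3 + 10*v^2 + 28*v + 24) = v^2 + 4*v + 4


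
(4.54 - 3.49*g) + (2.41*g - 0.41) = 4.13 - 1.08*g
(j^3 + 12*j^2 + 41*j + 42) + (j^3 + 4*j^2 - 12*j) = 2*j^3 + 16*j^2 + 29*j + 42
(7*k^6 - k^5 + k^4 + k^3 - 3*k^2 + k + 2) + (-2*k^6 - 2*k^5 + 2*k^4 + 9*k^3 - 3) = 5*k^6 - 3*k^5 + 3*k^4 + 10*k^3 - 3*k^2 + k - 1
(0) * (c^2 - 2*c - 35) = 0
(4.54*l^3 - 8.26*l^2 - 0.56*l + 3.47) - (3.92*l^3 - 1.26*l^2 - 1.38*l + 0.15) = 0.62*l^3 - 7.0*l^2 + 0.82*l + 3.32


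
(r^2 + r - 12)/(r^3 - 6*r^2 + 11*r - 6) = (r + 4)/(r^2 - 3*r + 2)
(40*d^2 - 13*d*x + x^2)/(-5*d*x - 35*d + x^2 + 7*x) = (-8*d + x)/(x + 7)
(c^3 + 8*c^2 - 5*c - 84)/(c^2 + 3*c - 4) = (c^2 + 4*c - 21)/(c - 1)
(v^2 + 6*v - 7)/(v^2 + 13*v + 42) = (v - 1)/(v + 6)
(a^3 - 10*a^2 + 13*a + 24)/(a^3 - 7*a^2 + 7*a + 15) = (a - 8)/(a - 5)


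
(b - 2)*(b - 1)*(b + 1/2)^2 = b^4 - 2*b^3 - 3*b^2/4 + 5*b/4 + 1/2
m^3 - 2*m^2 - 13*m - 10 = (m - 5)*(m + 1)*(m + 2)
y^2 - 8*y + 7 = (y - 7)*(y - 1)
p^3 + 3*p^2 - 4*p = p*(p - 1)*(p + 4)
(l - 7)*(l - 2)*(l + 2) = l^3 - 7*l^2 - 4*l + 28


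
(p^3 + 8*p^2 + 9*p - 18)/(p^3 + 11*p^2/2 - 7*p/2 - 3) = 2*(p + 3)/(2*p + 1)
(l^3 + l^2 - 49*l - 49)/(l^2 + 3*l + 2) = (l^2 - 49)/(l + 2)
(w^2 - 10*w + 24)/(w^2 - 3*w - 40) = (-w^2 + 10*w - 24)/(-w^2 + 3*w + 40)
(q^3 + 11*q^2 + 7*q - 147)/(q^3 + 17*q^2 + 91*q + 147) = (q - 3)/(q + 3)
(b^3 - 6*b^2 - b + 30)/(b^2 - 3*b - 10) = b - 3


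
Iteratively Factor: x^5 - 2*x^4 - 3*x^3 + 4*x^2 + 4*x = (x)*(x^4 - 2*x^3 - 3*x^2 + 4*x + 4) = x*(x - 2)*(x^3 - 3*x - 2) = x*(x - 2)^2*(x^2 + 2*x + 1) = x*(x - 2)^2*(x + 1)*(x + 1)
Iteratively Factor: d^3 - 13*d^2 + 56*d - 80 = (d - 5)*(d^2 - 8*d + 16) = (d - 5)*(d - 4)*(d - 4)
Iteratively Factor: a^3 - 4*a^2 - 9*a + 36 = (a + 3)*(a^2 - 7*a + 12) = (a - 3)*(a + 3)*(a - 4)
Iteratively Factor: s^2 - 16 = (s + 4)*(s - 4)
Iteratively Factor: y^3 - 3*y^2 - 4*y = (y)*(y^2 - 3*y - 4) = y*(y + 1)*(y - 4)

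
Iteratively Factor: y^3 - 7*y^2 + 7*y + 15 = (y - 3)*(y^2 - 4*y - 5) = (y - 3)*(y + 1)*(y - 5)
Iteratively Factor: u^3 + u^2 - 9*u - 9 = (u + 1)*(u^2 - 9) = (u + 1)*(u + 3)*(u - 3)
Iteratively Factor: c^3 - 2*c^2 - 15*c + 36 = (c - 3)*(c^2 + c - 12) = (c - 3)^2*(c + 4)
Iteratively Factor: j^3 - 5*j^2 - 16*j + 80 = (j + 4)*(j^2 - 9*j + 20) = (j - 4)*(j + 4)*(j - 5)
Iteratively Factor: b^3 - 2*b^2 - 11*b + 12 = (b + 3)*(b^2 - 5*b + 4) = (b - 1)*(b + 3)*(b - 4)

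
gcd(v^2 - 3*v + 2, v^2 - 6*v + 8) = v - 2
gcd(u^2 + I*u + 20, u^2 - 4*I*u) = u - 4*I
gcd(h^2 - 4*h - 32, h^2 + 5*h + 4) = h + 4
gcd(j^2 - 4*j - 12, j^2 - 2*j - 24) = j - 6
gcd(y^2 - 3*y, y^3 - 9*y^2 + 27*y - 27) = y - 3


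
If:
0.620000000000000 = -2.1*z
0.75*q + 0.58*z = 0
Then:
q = 0.23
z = -0.30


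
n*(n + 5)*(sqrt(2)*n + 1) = sqrt(2)*n^3 + n^2 + 5*sqrt(2)*n^2 + 5*n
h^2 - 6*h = h*(h - 6)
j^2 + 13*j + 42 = (j + 6)*(j + 7)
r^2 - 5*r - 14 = (r - 7)*(r + 2)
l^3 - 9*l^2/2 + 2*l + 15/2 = (l - 3)*(l - 5/2)*(l + 1)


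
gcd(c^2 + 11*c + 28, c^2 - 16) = c + 4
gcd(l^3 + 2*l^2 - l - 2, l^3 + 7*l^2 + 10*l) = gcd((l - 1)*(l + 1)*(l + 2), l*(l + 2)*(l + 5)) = l + 2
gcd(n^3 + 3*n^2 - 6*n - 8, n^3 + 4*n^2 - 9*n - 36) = n + 4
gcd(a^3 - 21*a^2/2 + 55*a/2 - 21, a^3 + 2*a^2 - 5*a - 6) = a - 2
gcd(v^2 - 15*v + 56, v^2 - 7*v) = v - 7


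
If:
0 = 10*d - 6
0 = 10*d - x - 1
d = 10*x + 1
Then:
No Solution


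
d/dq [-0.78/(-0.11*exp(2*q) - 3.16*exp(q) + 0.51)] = (-0.1716*exp(q) - 2.4648)*exp(q)/(0.11*exp(2*q) + 3.16*exp(q) - 0.51)^2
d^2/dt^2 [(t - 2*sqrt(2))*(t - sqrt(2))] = 2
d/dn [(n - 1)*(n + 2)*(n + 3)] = 3*n^2 + 8*n + 1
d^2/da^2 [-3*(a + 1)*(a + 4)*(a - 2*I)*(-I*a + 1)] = 36*I*a^2 + a*(18 + 90*I) + 30 + 36*I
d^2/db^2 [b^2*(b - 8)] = 6*b - 16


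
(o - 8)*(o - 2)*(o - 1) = o^3 - 11*o^2 + 26*o - 16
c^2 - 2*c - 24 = (c - 6)*(c + 4)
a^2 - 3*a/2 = a*(a - 3/2)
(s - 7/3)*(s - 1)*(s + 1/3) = s^3 - 3*s^2 + 11*s/9 + 7/9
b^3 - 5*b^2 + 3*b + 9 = (b - 3)^2*(b + 1)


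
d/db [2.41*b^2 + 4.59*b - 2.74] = 4.82*b + 4.59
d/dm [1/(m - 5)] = -1/(m - 5)^2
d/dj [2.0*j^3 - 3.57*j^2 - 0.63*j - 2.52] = 6.0*j^2 - 7.14*j - 0.63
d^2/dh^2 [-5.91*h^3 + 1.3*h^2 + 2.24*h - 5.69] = 2.6 - 35.46*h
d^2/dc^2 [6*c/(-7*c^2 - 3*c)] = -588/(343*c^3 + 441*c^2 + 189*c + 27)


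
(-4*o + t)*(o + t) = -4*o^2 - 3*o*t + t^2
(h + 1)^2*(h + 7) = h^3 + 9*h^2 + 15*h + 7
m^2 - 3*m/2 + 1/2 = (m - 1)*(m - 1/2)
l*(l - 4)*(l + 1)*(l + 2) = l^4 - l^3 - 10*l^2 - 8*l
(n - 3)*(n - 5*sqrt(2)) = n^2 - 5*sqrt(2)*n - 3*n + 15*sqrt(2)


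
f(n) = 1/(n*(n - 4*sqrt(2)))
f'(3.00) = -0.00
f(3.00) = -0.13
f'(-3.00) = 0.02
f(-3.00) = 0.04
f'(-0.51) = 0.68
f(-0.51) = 0.32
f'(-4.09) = 0.01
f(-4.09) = 0.03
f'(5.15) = -0.68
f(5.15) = -0.38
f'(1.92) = 0.04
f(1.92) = -0.14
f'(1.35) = 0.09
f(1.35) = -0.17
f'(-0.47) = 0.80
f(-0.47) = 0.35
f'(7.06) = -0.09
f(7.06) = 0.10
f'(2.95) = 0.00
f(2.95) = -0.13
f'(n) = -1/(n*(n - 4*sqrt(2))^2) - 1/(n^2*(n - 4*sqrt(2)))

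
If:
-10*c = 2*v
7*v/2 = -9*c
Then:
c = 0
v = 0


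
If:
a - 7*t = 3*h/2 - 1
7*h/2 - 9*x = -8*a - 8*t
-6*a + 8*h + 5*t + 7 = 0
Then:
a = 873*x/1019 + 82/1019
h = 666*x/1019 - 1072/1019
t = 387/1019 - 18*x/1019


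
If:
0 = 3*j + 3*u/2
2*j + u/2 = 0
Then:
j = 0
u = 0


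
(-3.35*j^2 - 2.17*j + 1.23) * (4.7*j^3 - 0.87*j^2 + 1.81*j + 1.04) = -15.745*j^5 - 7.2845*j^4 + 1.6054*j^3 - 8.4818*j^2 - 0.0305*j + 1.2792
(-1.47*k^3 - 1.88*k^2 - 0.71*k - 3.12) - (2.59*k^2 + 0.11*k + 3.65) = -1.47*k^3 - 4.47*k^2 - 0.82*k - 6.77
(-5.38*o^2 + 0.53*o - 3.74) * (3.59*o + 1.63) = -19.3142*o^3 - 6.8667*o^2 - 12.5627*o - 6.0962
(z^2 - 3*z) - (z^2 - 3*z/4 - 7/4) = 7/4 - 9*z/4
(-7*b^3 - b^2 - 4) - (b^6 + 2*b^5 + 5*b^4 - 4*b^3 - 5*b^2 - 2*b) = -b^6 - 2*b^5 - 5*b^4 - 3*b^3 + 4*b^2 + 2*b - 4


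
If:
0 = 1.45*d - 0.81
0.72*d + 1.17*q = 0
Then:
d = 0.56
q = -0.34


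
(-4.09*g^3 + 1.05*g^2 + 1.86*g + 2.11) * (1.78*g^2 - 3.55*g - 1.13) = -7.2802*g^5 + 16.3885*g^4 + 4.205*g^3 - 4.0337*g^2 - 9.5923*g - 2.3843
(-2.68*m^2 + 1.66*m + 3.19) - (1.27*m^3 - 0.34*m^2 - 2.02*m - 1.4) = -1.27*m^3 - 2.34*m^2 + 3.68*m + 4.59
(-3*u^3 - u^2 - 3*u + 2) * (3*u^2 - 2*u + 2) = -9*u^5 + 3*u^4 - 13*u^3 + 10*u^2 - 10*u + 4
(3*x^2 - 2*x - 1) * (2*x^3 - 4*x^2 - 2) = 6*x^5 - 16*x^4 + 6*x^3 - 2*x^2 + 4*x + 2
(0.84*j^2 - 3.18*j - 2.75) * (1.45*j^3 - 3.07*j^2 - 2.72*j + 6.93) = 1.218*j^5 - 7.1898*j^4 + 3.4903*j^3 + 22.9133*j^2 - 14.5574*j - 19.0575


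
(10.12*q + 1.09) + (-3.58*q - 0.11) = 6.54*q + 0.98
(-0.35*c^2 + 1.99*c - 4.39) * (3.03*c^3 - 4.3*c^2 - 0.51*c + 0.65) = -1.0605*c^5 + 7.5347*c^4 - 21.6802*c^3 + 17.6346*c^2 + 3.5324*c - 2.8535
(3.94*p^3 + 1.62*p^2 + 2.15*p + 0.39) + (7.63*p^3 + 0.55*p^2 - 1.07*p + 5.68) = 11.57*p^3 + 2.17*p^2 + 1.08*p + 6.07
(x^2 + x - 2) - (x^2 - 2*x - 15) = 3*x + 13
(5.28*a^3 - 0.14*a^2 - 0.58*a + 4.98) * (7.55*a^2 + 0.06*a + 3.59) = 39.864*a^5 - 0.7402*a^4 + 14.5678*a^3 + 37.0616*a^2 - 1.7834*a + 17.8782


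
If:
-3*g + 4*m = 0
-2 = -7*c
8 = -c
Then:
No Solution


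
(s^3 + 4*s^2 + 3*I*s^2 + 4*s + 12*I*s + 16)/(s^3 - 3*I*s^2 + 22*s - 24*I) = (s + 4)/(s - 6*I)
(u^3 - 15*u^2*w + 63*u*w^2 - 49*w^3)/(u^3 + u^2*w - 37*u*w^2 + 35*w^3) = (u^2 - 14*u*w + 49*w^2)/(u^2 + 2*u*w - 35*w^2)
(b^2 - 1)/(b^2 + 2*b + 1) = (b - 1)/(b + 1)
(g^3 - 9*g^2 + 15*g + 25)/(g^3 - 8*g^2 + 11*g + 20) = (g - 5)/(g - 4)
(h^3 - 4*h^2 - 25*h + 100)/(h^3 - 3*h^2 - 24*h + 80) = (h - 5)/(h - 4)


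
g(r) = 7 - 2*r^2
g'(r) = -4*r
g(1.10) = 4.58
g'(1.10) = -4.40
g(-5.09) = -44.82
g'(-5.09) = 20.36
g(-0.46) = 6.58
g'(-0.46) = 1.84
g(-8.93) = -152.49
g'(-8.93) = 35.72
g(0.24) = 6.88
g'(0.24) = -0.96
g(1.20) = 4.12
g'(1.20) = -4.80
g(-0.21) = 6.91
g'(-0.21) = 0.84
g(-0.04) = 7.00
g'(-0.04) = 0.16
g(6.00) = -65.00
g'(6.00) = -24.00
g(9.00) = -155.00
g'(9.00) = -36.00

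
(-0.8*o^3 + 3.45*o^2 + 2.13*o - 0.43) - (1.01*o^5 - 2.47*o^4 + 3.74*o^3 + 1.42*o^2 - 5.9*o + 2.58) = -1.01*o^5 + 2.47*o^4 - 4.54*o^3 + 2.03*o^2 + 8.03*o - 3.01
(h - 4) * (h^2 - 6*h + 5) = h^3 - 10*h^2 + 29*h - 20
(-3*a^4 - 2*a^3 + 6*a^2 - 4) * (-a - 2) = 3*a^5 + 8*a^4 - 2*a^3 - 12*a^2 + 4*a + 8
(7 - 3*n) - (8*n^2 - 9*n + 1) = -8*n^2 + 6*n + 6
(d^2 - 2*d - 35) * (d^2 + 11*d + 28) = d^4 + 9*d^3 - 29*d^2 - 441*d - 980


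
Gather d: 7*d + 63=7*d + 63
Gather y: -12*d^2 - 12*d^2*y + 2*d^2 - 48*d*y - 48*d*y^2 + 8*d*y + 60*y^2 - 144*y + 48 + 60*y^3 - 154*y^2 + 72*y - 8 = -10*d^2 + 60*y^3 + y^2*(-48*d - 94) + y*(-12*d^2 - 40*d - 72) + 40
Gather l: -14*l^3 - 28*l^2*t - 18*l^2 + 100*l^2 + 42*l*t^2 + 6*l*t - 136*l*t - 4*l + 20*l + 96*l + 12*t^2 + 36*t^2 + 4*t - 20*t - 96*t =-14*l^3 + l^2*(82 - 28*t) + l*(42*t^2 - 130*t + 112) + 48*t^2 - 112*t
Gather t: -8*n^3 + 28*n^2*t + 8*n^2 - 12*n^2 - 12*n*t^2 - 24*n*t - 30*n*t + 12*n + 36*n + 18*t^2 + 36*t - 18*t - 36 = -8*n^3 - 4*n^2 + 48*n + t^2*(18 - 12*n) + t*(28*n^2 - 54*n + 18) - 36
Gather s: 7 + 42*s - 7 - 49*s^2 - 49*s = -49*s^2 - 7*s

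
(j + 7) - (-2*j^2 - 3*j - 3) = 2*j^2 + 4*j + 10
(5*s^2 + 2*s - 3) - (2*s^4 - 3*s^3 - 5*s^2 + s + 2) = -2*s^4 + 3*s^3 + 10*s^2 + s - 5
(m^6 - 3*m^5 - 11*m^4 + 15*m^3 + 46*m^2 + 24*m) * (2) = 2*m^6 - 6*m^5 - 22*m^4 + 30*m^3 + 92*m^2 + 48*m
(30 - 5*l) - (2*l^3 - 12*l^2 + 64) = -2*l^3 + 12*l^2 - 5*l - 34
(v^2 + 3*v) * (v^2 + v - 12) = v^4 + 4*v^3 - 9*v^2 - 36*v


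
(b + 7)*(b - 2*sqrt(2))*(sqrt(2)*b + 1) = sqrt(2)*b^3 - 3*b^2 + 7*sqrt(2)*b^2 - 21*b - 2*sqrt(2)*b - 14*sqrt(2)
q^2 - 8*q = q*(q - 8)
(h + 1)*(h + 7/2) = h^2 + 9*h/2 + 7/2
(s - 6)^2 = s^2 - 12*s + 36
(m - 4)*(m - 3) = m^2 - 7*m + 12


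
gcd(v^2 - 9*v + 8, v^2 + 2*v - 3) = v - 1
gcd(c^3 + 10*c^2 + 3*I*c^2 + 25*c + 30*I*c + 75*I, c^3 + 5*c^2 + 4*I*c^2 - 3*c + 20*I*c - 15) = c^2 + c*(5 + 3*I) + 15*I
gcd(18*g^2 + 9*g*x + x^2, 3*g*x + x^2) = 3*g + x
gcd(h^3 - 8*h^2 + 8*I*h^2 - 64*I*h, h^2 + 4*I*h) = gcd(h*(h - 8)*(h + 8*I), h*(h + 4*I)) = h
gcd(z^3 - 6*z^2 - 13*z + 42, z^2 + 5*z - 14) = z - 2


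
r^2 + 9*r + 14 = (r + 2)*(r + 7)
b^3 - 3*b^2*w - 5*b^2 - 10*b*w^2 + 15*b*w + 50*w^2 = (b - 5)*(b - 5*w)*(b + 2*w)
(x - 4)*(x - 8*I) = x^2 - 4*x - 8*I*x + 32*I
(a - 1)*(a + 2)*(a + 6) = a^3 + 7*a^2 + 4*a - 12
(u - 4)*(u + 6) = u^2 + 2*u - 24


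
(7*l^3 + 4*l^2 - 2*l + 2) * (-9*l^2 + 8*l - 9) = -63*l^5 + 20*l^4 - 13*l^3 - 70*l^2 + 34*l - 18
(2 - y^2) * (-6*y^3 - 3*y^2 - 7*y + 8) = 6*y^5 + 3*y^4 - 5*y^3 - 14*y^2 - 14*y + 16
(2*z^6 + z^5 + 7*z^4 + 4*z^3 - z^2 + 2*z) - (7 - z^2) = 2*z^6 + z^5 + 7*z^4 + 4*z^3 + 2*z - 7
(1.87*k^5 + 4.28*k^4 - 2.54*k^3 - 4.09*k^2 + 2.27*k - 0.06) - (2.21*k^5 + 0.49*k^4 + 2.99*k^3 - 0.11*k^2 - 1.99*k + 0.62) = -0.34*k^5 + 3.79*k^4 - 5.53*k^3 - 3.98*k^2 + 4.26*k - 0.68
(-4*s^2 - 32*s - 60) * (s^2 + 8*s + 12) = -4*s^4 - 64*s^3 - 364*s^2 - 864*s - 720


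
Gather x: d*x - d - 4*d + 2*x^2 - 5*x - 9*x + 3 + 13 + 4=-5*d + 2*x^2 + x*(d - 14) + 20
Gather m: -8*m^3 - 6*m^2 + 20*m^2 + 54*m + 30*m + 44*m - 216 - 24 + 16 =-8*m^3 + 14*m^2 + 128*m - 224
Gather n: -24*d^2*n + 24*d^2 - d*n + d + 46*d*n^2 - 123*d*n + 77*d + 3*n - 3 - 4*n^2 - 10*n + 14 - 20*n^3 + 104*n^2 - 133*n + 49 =24*d^2 + 78*d - 20*n^3 + n^2*(46*d + 100) + n*(-24*d^2 - 124*d - 140) + 60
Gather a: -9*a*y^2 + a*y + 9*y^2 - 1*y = a*(-9*y^2 + y) + 9*y^2 - y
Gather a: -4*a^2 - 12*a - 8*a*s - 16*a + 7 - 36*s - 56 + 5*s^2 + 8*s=-4*a^2 + a*(-8*s - 28) + 5*s^2 - 28*s - 49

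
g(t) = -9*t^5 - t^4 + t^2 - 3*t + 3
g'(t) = -45*t^4 - 4*t^3 + 2*t - 3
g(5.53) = -47462.68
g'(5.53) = -42752.00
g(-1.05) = 17.52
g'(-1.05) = -55.17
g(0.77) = -1.50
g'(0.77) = -19.11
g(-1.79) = 166.70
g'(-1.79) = -445.62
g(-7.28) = 181303.58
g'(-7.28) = -124871.61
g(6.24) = -86639.16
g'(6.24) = -69188.55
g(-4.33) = 13382.00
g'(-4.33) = -15505.39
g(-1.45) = 62.72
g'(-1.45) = -192.63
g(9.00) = -537945.00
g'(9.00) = -298146.00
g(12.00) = -2260113.00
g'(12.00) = -940011.00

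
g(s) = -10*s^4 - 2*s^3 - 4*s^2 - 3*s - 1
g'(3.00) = -1161.00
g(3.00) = -910.00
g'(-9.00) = 28743.00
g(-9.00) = -64450.00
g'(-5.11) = 5218.52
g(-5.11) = -6641.67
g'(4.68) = -4271.98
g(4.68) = -5104.81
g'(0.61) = -19.19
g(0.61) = -6.16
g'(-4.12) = 2725.49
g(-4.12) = -2797.97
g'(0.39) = -9.41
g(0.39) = -3.13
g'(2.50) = -685.50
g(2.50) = -455.38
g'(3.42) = -1700.61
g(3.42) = -1506.11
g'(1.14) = -79.18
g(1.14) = -29.47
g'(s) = -40*s^3 - 6*s^2 - 8*s - 3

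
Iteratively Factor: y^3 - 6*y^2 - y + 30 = (y - 3)*(y^2 - 3*y - 10) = (y - 5)*(y - 3)*(y + 2)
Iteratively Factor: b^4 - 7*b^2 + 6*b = (b + 3)*(b^3 - 3*b^2 + 2*b) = (b - 2)*(b + 3)*(b^2 - b) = (b - 2)*(b - 1)*(b + 3)*(b)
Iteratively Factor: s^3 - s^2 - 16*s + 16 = (s - 1)*(s^2 - 16) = (s - 1)*(s + 4)*(s - 4)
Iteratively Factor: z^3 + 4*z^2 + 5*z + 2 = (z + 2)*(z^2 + 2*z + 1) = (z + 1)*(z + 2)*(z + 1)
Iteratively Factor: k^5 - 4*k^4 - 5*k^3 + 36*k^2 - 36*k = (k - 2)*(k^4 - 2*k^3 - 9*k^2 + 18*k) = (k - 2)^2*(k^3 - 9*k) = (k - 2)^2*(k + 3)*(k^2 - 3*k) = k*(k - 2)^2*(k + 3)*(k - 3)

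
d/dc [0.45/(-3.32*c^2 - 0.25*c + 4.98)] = (2.988*c + 0.1125)/(3.32*c^2 + 0.25*c - 4.98)^2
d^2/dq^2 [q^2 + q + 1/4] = 2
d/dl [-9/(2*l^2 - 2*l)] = 9*(2*l - 1)/(2*l^2*(l - 1)^2)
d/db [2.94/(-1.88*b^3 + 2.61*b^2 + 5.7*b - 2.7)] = (16.5816*b^2 - 15.3468*b - 16.758)/(1.88*b^3 - 2.61*b^2 - 5.7*b + 2.7)^2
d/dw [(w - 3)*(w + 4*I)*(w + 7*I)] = 3*w^2 + w*(-6 + 22*I) - 28 - 33*I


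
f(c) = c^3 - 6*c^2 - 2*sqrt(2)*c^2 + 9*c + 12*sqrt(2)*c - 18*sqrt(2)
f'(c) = 3*c^2 - 12*c - 4*sqrt(2)*c + 9 + 12*sqrt(2)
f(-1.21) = -71.58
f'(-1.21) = 51.73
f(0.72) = -10.96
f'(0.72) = 14.81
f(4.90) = 7.48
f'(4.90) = 11.48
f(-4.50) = -412.22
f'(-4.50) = 166.18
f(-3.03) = -213.02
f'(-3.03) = 107.01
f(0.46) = -15.28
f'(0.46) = 18.48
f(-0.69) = -47.91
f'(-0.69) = 39.58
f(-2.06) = -125.16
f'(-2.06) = 75.07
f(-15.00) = -5776.41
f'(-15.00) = 965.82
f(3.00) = 0.00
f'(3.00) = 0.00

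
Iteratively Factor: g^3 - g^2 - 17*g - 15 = (g + 3)*(g^2 - 4*g - 5) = (g - 5)*(g + 3)*(g + 1)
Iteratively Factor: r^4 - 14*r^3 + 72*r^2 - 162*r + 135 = (r - 3)*(r^3 - 11*r^2 + 39*r - 45) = (r - 3)^2*(r^2 - 8*r + 15) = (r - 5)*(r - 3)^2*(r - 3)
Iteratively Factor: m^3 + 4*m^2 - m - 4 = (m + 4)*(m^2 - 1) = (m - 1)*(m + 4)*(m + 1)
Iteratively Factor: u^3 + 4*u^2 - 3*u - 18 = (u + 3)*(u^2 + u - 6) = (u - 2)*(u + 3)*(u + 3)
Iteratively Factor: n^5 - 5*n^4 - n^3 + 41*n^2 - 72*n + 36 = (n - 1)*(n^4 - 4*n^3 - 5*n^2 + 36*n - 36) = (n - 1)*(n + 3)*(n^3 - 7*n^2 + 16*n - 12) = (n - 2)*(n - 1)*(n + 3)*(n^2 - 5*n + 6) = (n - 3)*(n - 2)*(n - 1)*(n + 3)*(n - 2)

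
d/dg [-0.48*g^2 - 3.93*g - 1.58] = -0.96*g - 3.93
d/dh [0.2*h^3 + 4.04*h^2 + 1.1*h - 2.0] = 0.6*h^2 + 8.08*h + 1.1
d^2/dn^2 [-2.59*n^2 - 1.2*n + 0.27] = -5.18000000000000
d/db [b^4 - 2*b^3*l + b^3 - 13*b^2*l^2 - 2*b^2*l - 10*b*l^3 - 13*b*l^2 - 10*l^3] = 4*b^3 - 6*b^2*l + 3*b^2 - 26*b*l^2 - 4*b*l - 10*l^3 - 13*l^2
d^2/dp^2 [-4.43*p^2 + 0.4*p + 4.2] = -8.86000000000000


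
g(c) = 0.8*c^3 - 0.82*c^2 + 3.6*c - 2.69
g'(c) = 2.4*c^2 - 1.64*c + 3.6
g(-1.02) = -8.06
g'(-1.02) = 7.77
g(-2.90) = -39.54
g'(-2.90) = 28.54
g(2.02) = 7.83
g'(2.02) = 10.08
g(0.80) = 0.07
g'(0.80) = 3.82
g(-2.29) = -24.84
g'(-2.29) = 19.94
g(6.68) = 223.23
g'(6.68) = 99.74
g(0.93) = 0.59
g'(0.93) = 4.15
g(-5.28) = -162.32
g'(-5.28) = 79.17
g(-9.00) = -684.71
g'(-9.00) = 212.76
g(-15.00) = -2941.19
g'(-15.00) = 568.20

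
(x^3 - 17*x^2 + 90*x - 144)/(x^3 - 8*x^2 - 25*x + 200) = (x^2 - 9*x + 18)/(x^2 - 25)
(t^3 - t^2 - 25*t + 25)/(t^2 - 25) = t - 1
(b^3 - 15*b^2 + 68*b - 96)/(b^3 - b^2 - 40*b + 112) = (b^2 - 11*b + 24)/(b^2 + 3*b - 28)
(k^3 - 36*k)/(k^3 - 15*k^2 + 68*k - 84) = k*(k + 6)/(k^2 - 9*k + 14)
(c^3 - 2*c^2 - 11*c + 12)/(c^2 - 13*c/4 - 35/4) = 4*(-c^3 + 2*c^2 + 11*c - 12)/(-4*c^2 + 13*c + 35)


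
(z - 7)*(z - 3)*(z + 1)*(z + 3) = z^4 - 6*z^3 - 16*z^2 + 54*z + 63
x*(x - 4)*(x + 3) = x^3 - x^2 - 12*x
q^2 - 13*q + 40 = (q - 8)*(q - 5)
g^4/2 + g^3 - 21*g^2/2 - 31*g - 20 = (g/2 + 1)*(g - 5)*(g + 1)*(g + 4)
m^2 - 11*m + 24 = (m - 8)*(m - 3)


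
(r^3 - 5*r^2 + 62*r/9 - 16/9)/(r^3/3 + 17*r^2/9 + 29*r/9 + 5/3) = (9*r^3 - 45*r^2 + 62*r - 16)/(3*r^3 + 17*r^2 + 29*r + 15)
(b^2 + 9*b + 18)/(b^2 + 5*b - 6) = (b + 3)/(b - 1)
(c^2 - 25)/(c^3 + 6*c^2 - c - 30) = (c - 5)/(c^2 + c - 6)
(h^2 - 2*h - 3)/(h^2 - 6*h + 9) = (h + 1)/(h - 3)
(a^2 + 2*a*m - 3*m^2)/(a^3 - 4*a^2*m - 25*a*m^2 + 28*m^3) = (a + 3*m)/(a^2 - 3*a*m - 28*m^2)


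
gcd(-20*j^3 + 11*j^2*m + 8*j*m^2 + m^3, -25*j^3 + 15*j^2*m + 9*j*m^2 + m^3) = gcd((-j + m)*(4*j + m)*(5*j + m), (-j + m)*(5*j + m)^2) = 5*j^2 - 4*j*m - m^2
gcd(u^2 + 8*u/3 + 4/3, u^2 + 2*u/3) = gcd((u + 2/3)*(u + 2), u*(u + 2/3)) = u + 2/3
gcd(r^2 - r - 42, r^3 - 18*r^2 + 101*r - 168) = r - 7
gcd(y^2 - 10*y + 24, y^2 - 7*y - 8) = 1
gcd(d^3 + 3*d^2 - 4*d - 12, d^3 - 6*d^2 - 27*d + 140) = 1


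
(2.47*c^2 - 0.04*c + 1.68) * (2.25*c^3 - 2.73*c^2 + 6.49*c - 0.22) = 5.5575*c^5 - 6.8331*c^4 + 19.9195*c^3 - 5.3894*c^2 + 10.912*c - 0.3696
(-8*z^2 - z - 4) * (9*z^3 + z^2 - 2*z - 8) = -72*z^5 - 17*z^4 - 21*z^3 + 62*z^2 + 16*z + 32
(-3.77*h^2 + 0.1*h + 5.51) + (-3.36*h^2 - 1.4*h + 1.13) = -7.13*h^2 - 1.3*h + 6.64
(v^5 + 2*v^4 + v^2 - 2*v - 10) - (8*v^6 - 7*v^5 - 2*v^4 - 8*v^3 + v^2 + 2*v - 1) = -8*v^6 + 8*v^5 + 4*v^4 + 8*v^3 - 4*v - 9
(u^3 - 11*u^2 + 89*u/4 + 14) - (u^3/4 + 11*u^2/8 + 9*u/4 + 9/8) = 3*u^3/4 - 99*u^2/8 + 20*u + 103/8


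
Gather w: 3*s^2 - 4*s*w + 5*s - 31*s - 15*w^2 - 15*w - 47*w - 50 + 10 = 3*s^2 - 26*s - 15*w^2 + w*(-4*s - 62) - 40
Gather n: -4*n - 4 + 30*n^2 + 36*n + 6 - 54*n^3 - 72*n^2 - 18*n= -54*n^3 - 42*n^2 + 14*n + 2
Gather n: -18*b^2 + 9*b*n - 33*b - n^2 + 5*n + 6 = -18*b^2 - 33*b - n^2 + n*(9*b + 5) + 6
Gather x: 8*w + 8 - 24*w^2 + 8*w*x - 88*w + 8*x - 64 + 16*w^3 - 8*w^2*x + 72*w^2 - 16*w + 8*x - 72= 16*w^3 + 48*w^2 - 96*w + x*(-8*w^2 + 8*w + 16) - 128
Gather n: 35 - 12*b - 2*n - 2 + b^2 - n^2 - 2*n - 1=b^2 - 12*b - n^2 - 4*n + 32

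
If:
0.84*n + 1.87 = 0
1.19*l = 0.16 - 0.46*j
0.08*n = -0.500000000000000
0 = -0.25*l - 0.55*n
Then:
No Solution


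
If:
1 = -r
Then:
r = -1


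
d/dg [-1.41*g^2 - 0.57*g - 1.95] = -2.82*g - 0.57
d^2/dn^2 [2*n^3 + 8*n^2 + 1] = 12*n + 16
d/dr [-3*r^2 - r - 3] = -6*r - 1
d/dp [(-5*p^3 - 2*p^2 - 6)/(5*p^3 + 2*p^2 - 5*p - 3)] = (50*p^3 + 145*p^2 + 36*p - 30)/(25*p^6 + 20*p^5 - 46*p^4 - 50*p^3 + 13*p^2 + 30*p + 9)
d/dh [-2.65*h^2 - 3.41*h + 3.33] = -5.3*h - 3.41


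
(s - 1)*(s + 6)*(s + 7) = s^3 + 12*s^2 + 29*s - 42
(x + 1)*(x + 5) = x^2 + 6*x + 5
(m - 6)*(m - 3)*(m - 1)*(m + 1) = m^4 - 9*m^3 + 17*m^2 + 9*m - 18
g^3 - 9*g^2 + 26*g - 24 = (g - 4)*(g - 3)*(g - 2)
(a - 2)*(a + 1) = a^2 - a - 2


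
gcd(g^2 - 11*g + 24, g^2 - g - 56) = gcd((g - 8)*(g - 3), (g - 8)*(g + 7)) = g - 8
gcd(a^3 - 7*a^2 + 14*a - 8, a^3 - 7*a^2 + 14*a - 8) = a^3 - 7*a^2 + 14*a - 8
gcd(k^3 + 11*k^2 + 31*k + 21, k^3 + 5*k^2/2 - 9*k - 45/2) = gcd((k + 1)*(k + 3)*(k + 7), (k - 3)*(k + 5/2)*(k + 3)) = k + 3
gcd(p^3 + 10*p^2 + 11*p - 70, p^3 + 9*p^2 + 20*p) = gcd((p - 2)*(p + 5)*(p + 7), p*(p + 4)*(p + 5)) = p + 5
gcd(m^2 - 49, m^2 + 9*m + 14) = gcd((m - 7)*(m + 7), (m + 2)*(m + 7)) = m + 7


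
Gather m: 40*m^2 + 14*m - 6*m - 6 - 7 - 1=40*m^2 + 8*m - 14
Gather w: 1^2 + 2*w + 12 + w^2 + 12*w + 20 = w^2 + 14*w + 33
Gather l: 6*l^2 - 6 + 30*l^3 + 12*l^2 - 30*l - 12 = 30*l^3 + 18*l^2 - 30*l - 18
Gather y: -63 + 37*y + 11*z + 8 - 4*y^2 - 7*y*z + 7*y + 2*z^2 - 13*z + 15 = -4*y^2 + y*(44 - 7*z) + 2*z^2 - 2*z - 40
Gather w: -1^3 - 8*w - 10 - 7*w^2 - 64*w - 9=-7*w^2 - 72*w - 20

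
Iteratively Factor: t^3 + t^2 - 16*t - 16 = (t + 1)*(t^2 - 16) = (t + 1)*(t + 4)*(t - 4)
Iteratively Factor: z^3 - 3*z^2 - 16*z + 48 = (z - 3)*(z^2 - 16) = (z - 3)*(z + 4)*(z - 4)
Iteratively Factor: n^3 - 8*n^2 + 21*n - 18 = (n - 3)*(n^2 - 5*n + 6) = (n - 3)*(n - 2)*(n - 3)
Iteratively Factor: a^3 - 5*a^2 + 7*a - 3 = (a - 3)*(a^2 - 2*a + 1) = (a - 3)*(a - 1)*(a - 1)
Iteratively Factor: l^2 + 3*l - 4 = (l - 1)*(l + 4)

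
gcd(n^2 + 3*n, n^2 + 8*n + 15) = n + 3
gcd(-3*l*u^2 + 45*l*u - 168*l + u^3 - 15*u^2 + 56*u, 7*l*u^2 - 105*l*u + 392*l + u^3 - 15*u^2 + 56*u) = u^2 - 15*u + 56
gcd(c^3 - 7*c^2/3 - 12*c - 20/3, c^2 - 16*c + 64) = 1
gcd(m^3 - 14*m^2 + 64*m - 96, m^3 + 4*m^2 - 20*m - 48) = m - 4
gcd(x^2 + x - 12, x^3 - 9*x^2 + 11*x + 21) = x - 3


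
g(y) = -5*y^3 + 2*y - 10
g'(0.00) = 2.00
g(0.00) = -10.00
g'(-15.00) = -3373.00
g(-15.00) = 16835.00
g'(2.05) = -61.04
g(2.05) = -48.98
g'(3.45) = -176.54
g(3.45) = -208.42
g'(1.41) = -27.82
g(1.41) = -21.20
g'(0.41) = -0.52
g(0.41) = -9.52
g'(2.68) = -105.74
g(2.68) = -100.88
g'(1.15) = -17.84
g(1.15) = -15.30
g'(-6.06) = -548.85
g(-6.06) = 1090.61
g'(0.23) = 1.21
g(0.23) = -9.60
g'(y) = 2 - 15*y^2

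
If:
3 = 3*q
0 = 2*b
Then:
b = 0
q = 1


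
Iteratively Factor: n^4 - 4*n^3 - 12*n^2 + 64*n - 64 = (n + 4)*(n^3 - 8*n^2 + 20*n - 16) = (n - 2)*(n + 4)*(n^2 - 6*n + 8) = (n - 4)*(n - 2)*(n + 4)*(n - 2)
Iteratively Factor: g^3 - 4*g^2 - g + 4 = (g - 1)*(g^2 - 3*g - 4) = (g - 4)*(g - 1)*(g + 1)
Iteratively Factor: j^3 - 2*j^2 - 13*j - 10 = (j - 5)*(j^2 + 3*j + 2) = (j - 5)*(j + 1)*(j + 2)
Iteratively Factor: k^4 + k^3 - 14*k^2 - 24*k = (k + 3)*(k^3 - 2*k^2 - 8*k) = (k - 4)*(k + 3)*(k^2 + 2*k) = (k - 4)*(k + 2)*(k + 3)*(k)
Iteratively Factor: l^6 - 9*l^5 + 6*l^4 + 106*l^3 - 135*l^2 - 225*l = (l + 3)*(l^5 - 12*l^4 + 42*l^3 - 20*l^2 - 75*l) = (l + 1)*(l + 3)*(l^4 - 13*l^3 + 55*l^2 - 75*l) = (l - 5)*(l + 1)*(l + 3)*(l^3 - 8*l^2 + 15*l) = (l - 5)^2*(l + 1)*(l + 3)*(l^2 - 3*l) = l*(l - 5)^2*(l + 1)*(l + 3)*(l - 3)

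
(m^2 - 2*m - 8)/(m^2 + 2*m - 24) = (m + 2)/(m + 6)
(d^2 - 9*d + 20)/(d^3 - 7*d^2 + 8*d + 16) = (d - 5)/(d^2 - 3*d - 4)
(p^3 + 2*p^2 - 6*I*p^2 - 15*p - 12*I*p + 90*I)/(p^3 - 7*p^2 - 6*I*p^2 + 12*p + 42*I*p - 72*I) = (p + 5)/(p - 4)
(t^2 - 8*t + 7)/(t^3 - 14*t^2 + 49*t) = (t - 1)/(t*(t - 7))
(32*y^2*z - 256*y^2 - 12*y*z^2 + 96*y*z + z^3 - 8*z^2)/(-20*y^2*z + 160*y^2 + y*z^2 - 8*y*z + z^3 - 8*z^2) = (-8*y + z)/(5*y + z)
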